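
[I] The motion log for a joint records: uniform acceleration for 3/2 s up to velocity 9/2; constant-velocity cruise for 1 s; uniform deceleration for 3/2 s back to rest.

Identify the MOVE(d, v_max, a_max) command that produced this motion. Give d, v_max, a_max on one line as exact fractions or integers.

a_max = (9/2)/(3/2) = 3
d_a = ½·9/2·3/2 = 27/8; d_c = 9/2·1 = 9/2
d = 2·27/8 + 9/2 = 45/4
t_c = 1 > 0 ⇒ limit active, v_max = 9/2

d=45/4 v_max=9/2 a_max=3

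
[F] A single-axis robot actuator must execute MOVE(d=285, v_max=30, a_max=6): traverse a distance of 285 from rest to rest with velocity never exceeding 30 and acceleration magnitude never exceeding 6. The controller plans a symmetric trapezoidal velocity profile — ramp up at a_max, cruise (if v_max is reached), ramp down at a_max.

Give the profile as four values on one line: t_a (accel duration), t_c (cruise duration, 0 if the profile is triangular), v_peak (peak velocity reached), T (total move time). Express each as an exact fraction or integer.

t_a=5 t_c=9/2 v_peak=30 T=29/2

(v_max)²/a_max = 30²/6 = 150
285 ≥ 150 ⇒ cruise phase
t_a = 30/6 = 5; v_peak = 30
d_cruise = 285 − 150 = 135; t_c = 135/30 = 9/2
T = 2·5 + 9/2 = 29/2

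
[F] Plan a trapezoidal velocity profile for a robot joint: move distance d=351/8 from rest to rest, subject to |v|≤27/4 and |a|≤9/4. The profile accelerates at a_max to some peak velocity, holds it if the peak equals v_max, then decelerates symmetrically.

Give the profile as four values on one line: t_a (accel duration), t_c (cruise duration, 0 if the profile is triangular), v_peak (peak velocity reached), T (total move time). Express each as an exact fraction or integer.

t_a=3 t_c=7/2 v_peak=27/4 T=19/2

v_max²/a_max = (27/4)²/(9/4) = 81/4
351/8 ≥ 81/4 ⇒ cruise phase
t_a = (27/4)/(9/4) = 3; v_peak = 27/4
d_cruise = 351/8 − 81/4 = 189/8; t_c = (189/8)/(27/4) = 7/2
T = 2·3 + 7/2 = 19/2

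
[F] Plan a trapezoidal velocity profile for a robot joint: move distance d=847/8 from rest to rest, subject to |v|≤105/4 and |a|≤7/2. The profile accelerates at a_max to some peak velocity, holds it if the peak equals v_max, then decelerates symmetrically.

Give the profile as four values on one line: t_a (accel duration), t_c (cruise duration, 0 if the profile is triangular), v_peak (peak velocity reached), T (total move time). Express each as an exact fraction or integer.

v_max²/a_max = (105/4)²/(7/2) = 1575/8
847/8 < 1575/8 so t_c = 0
v_peak = √(847/8·7/2) = √(5929/16) = 77/4
t_a = (77/4)/(7/2) = 11/2; t_c = 0
T = 2·11/2 = 11

t_a=11/2 t_c=0 v_peak=77/4 T=11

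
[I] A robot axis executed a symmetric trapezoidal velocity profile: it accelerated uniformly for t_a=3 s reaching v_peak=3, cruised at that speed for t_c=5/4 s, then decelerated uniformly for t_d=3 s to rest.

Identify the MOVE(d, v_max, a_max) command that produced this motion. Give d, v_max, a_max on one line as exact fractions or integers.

d=51/4 v_max=3 a_max=1

a_max = 3/3 = 1
d_a = ½·3·3 = 9/2; d_c = 3·5/4 = 15/4
d = 2·9/2 + 15/4 = 51/4
t_c = 5/4 > 0 so v_max = 3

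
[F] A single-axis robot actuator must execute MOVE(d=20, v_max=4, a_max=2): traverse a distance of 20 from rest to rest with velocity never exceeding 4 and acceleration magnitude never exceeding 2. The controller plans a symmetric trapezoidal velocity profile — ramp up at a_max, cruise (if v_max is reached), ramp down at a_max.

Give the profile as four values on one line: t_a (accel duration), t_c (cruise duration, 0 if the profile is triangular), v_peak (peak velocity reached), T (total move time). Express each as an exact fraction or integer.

v_max²/a_max = 4²/2 = 8
20 ≥ 8 ⇒ cruise phase
t_a = 4/2 = 2; v_peak = 4
d_cruise = 20 − 8 = 12; t_c = 12/4 = 3
T = 2·2 + 3 = 7

t_a=2 t_c=3 v_peak=4 T=7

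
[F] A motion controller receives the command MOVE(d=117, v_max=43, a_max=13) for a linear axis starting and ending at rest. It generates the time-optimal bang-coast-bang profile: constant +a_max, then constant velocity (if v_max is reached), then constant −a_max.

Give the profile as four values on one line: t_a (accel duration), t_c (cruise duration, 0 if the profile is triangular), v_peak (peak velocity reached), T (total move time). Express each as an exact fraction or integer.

v_max²/a_max = 43²/13 = 1849/13
117 < 1849/13 so t_c = 0
v_peak = √(117·13) = √1521 = 39
t_a = 39/13 = 3; t_c = 0
T = 2·3 = 6

t_a=3 t_c=0 v_peak=39 T=6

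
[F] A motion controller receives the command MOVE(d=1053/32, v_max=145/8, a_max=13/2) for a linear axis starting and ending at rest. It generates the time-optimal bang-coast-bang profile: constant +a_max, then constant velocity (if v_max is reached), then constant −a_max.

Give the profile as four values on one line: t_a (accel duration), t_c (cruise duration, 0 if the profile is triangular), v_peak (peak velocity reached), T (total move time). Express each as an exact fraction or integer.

(v_max)²/a_max = (145/8)²/(13/2) = 21025/416
1053/32 < 21025/416 so t_c = 0
v_peak = √(1053/32·13/2) = √(13689/64) = 117/8
t_a = (117/8)/(13/2) = 9/4; t_c = 0
T = 2·9/4 = 9/2

t_a=9/4 t_c=0 v_peak=117/8 T=9/2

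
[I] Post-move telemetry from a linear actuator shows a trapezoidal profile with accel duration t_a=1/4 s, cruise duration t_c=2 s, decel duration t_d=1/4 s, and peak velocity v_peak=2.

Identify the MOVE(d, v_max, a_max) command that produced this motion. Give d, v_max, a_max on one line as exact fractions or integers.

d=9/2 v_max=2 a_max=8

a_max = 2/(1/4) = 8
d_a = ½·2·1/4 = 1/4; d_c = 2·2 = 4
d = 2·1/4 + 4 = 9/2
t_c = 2 > 0 so v_max = 2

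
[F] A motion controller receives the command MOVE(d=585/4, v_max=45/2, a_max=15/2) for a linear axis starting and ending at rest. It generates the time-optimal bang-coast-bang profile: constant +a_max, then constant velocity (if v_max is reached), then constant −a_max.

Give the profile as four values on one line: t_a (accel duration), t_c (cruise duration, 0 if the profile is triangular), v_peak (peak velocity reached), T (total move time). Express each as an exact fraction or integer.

vₘ²/aₘ = (45/2)²/(15/2) = 135/2
585/4 ≥ 135/2 ⇒ cruise phase
t_a = (45/2)/(15/2) = 3; v_peak = 45/2
d_cruise = 585/4 − 135/2 = 315/4; t_c = (315/4)/(45/2) = 7/2
T = 2·3 + 7/2 = 19/2

t_a=3 t_c=7/2 v_peak=45/2 T=19/2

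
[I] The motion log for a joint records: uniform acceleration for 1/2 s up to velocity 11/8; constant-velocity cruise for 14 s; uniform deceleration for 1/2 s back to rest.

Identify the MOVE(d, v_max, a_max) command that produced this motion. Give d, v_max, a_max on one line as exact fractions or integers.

d=319/16 v_max=11/8 a_max=11/4

a_max = (11/8)/(1/2) = 11/4
d_a = ½·11/8·1/2 = 11/32; d_c = 11/8·14 = 77/4
d = 2·11/32 + 77/4 = 319/16
t_c = 14 > 0 so v_max = 11/8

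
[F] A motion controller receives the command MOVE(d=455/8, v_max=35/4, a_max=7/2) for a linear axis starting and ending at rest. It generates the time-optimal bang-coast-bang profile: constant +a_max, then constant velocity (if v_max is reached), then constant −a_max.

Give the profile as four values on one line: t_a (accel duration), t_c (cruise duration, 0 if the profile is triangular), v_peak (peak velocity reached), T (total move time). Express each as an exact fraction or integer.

t_a=5/2 t_c=4 v_peak=35/4 T=9

vₘ²/aₘ = (35/4)²/(7/2) = 175/8
455/8 ≥ 175/8 ⇒ cruise phase
t_a = (35/4)/(7/2) = 5/2; v_peak = 35/4
d_cruise = 455/8 − 175/8 = 35; t_c = 35/(35/4) = 4
T = 2·5/2 + 4 = 9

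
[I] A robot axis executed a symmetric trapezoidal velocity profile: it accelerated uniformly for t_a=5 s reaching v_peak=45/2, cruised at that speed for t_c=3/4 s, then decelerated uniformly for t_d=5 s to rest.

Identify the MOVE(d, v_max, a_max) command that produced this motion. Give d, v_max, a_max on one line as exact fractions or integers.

d=1035/8 v_max=45/2 a_max=9/2

a_max = (45/2)/5 = 9/2
d_a = ½·45/2·5 = 225/4; d_c = 45/2·3/4 = 135/8
d = 2·225/4 + 135/8 = 1035/8
t_c = 3/4 > 0 so v_max = 45/2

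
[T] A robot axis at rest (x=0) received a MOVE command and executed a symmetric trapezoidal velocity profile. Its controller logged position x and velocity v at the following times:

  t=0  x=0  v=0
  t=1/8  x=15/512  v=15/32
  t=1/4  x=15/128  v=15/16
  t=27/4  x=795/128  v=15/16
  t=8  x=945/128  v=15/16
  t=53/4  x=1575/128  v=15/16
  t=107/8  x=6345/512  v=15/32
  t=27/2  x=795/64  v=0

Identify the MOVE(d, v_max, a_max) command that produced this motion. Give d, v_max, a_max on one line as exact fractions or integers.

final state: t=27/2, x=795/64, v=0 → d = 795/64
a_max = (15/32−0)/(1/8−0) = 15/4
max v = 15/16 over t∈[1/4,53/4] → v_max = 15/16
check: 15/16·(1/4+13) = 795/64 ✓

d=795/64 v_max=15/16 a_max=15/4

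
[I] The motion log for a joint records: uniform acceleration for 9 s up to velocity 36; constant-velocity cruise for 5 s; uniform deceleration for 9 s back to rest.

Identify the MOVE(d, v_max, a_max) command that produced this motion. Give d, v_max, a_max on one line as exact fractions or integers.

a_max = 36/9 = 4
d_a = ½·36·9 = 162; d_c = 36·5 = 180
d = 2·162 + 180 = 504
t_c = 5 > 0 so v_max = 36

d=504 v_max=36 a_max=4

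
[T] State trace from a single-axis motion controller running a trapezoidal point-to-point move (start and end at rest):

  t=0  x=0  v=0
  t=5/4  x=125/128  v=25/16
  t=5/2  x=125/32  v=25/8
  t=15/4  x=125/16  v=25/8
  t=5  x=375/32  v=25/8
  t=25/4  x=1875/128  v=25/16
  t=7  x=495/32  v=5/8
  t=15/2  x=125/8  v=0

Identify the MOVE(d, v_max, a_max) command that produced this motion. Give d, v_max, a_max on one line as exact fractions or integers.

final state: t=15/2, x=125/8, v=0 → d = 125/8
a_max = (25/16−0)/(5/4−0) = 5/4
max v = 25/8 over t∈[5/2,5] → v_max = 25/8
check: 25/8·(5/2+5/2) = 125/8 ✓

d=125/8 v_max=25/8 a_max=5/4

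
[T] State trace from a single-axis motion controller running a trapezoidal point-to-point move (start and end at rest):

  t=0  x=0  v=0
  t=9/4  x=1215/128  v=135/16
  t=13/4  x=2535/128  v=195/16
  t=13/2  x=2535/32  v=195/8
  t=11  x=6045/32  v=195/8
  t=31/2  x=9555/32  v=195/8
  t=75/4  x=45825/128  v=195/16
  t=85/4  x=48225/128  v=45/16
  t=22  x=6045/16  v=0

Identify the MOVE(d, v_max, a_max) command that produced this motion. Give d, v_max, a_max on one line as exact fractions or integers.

final state: t=22, x=6045/16, v=0 → d = 6045/16
a_max = (135/16−0)/(9/4−0) = 15/4
max v = 195/8 over t∈[13/2,31/2] → v_max = 195/8
check: 195/8·(13/2+9) = 6045/16 ✓

d=6045/16 v_max=195/8 a_max=15/4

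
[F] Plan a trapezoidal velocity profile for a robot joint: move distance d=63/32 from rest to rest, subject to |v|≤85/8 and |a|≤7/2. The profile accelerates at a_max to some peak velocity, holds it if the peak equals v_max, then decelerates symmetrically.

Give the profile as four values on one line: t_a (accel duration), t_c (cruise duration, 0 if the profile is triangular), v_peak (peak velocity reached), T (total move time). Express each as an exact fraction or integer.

vₘ²/aₘ = (85/8)²/(7/2) = 7225/224
63/32 < 7225/224 so t_c = 0
v_peak = √(63/32·7/2) = √(441/64) = 21/8
t_a = (21/8)/(7/2) = 3/4; t_c = 0
T = 2·3/4 = 3/2

t_a=3/4 t_c=0 v_peak=21/8 T=3/2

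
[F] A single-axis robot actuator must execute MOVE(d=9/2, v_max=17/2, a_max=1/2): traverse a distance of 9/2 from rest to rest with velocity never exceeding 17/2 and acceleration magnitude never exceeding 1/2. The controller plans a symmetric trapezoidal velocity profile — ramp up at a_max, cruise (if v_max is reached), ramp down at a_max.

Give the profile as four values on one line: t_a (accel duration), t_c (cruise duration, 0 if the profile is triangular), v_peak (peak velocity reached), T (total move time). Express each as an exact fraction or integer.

vₘ²/aₘ = (17/2)²/(1/2) = 289/2
9/2 < 289/2 → triangular
v_peak = √(9/2·1/2) = √(9/4) = 3/2
t_a = (3/2)/(1/2) = 3; t_c = 0
T = 2·3 = 6

t_a=3 t_c=0 v_peak=3/2 T=6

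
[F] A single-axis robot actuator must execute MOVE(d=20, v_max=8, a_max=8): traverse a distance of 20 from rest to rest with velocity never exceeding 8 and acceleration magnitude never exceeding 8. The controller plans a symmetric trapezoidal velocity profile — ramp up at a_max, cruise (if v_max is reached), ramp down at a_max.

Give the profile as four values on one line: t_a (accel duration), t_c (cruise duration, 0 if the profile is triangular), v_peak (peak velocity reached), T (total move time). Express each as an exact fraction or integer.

vₘ²/aₘ = 8²/8 = 8
20 ≥ 8 so v_max reached
t_a = 8/8 = 1; v_peak = 8
d_cruise = 20 − 8 = 12; t_c = 12/8 = 3/2
T = 2·1 + 3/2 = 7/2

t_a=1 t_c=3/2 v_peak=8 T=7/2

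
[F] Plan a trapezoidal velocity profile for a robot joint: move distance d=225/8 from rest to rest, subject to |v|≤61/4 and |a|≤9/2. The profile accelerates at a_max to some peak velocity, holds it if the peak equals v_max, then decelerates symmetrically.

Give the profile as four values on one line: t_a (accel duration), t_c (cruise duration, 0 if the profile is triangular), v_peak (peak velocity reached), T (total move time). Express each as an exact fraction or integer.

t_a=5/2 t_c=0 v_peak=45/4 T=5

v_max²/a_max = (61/4)²/(9/2) = 3721/72
225/8 < 3721/72 so t_c = 0
v_peak = √(225/8·9/2) = √(2025/16) = 45/4
t_a = (45/4)/(9/2) = 5/2; t_c = 0
T = 2·5/2 = 5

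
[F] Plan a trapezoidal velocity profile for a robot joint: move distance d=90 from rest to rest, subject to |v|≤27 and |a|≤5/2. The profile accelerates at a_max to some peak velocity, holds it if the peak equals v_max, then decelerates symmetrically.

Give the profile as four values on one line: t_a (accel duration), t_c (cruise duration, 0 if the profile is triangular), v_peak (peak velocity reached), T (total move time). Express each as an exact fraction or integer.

t_a=6 t_c=0 v_peak=15 T=12

vₘ²/aₘ = 27²/(5/2) = 1458/5
90 < 1458/5 so t_c = 0
v_peak = √(90·5/2) = √225 = 15
t_a = 15/(5/2) = 6; t_c = 0
T = 2·6 = 12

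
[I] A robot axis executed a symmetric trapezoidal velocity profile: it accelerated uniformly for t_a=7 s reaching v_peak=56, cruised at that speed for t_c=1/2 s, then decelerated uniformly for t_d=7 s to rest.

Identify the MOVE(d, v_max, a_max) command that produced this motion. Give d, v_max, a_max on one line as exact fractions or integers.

a_max = 56/7 = 8
d_a = ½·56·7 = 196; d_c = 56·1/2 = 28
d = 2·196 + 28 = 420
t_c = 1/2 > 0 ⇒ limit active, v_max = 56

d=420 v_max=56 a_max=8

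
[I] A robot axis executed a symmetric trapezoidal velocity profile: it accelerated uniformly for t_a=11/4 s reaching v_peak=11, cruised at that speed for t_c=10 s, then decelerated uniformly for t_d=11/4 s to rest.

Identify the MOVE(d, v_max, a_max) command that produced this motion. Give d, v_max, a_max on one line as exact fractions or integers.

a_max = 11/(11/4) = 4
d_a = ½·11·11/4 = 121/8; d_c = 11·10 = 110
d = 2·121/8 + 110 = 561/4
t_c = 10 > 0 ⇒ limit active, v_max = 11

d=561/4 v_max=11 a_max=4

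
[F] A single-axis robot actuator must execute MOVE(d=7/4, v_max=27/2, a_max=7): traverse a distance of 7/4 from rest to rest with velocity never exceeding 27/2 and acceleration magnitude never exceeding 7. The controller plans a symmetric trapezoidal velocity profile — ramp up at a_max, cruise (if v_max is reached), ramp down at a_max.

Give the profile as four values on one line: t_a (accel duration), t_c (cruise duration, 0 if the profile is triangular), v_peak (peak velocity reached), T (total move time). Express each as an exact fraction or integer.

t_a=1/2 t_c=0 v_peak=7/2 T=1

vₘ²/aₘ = (27/2)²/7 = 729/28
7/4 < 729/28 so t_c = 0
v_peak = √(7/4·7) = √(49/4) = 7/2
t_a = (7/2)/7 = 1/2; t_c = 0
T = 2·1/2 = 1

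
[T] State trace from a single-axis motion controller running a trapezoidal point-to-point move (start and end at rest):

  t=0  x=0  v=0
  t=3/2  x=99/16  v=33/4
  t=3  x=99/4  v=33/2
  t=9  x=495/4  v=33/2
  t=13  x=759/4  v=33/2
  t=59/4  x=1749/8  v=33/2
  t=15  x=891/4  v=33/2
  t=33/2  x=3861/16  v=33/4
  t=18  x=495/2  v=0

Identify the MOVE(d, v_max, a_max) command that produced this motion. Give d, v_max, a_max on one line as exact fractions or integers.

d=495/2 v_max=33/2 a_max=11/2

final state: t=18, x=495/2, v=0 → d = 495/2
a_max = (33/4−0)/(3/2−0) = 11/2
max v = 33/2 over t∈[3,15] → v_max = 33/2
check: 33/2·(3+12) = 495/2 ✓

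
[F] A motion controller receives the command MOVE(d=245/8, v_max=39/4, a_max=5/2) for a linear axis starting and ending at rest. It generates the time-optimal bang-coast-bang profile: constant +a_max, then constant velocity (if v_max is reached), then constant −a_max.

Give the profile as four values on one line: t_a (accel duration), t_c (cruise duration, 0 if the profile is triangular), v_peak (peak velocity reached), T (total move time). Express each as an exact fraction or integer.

t_a=7/2 t_c=0 v_peak=35/4 T=7

(v_max)²/a_max = (39/4)²/(5/2) = 1521/40
245/8 < 1521/40 so t_c = 0
v_peak = √(245/8·5/2) = √(1225/16) = 35/4
t_a = (35/4)/(5/2) = 7/2; t_c = 0
T = 2·7/2 = 7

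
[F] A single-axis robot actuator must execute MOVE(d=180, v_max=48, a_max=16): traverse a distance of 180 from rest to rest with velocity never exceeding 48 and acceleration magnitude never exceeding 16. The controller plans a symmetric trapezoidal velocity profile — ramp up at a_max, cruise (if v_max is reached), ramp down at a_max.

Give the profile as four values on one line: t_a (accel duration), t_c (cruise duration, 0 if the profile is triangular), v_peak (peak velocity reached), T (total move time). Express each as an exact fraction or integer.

(v_max)²/a_max = 48²/16 = 144
180 ≥ 144 → trapezoidal
t_a = 48/16 = 3; v_peak = 48
d_cruise = 180 − 144 = 36; t_c = 36/48 = 3/4
T = 2·3 + 3/4 = 27/4

t_a=3 t_c=3/4 v_peak=48 T=27/4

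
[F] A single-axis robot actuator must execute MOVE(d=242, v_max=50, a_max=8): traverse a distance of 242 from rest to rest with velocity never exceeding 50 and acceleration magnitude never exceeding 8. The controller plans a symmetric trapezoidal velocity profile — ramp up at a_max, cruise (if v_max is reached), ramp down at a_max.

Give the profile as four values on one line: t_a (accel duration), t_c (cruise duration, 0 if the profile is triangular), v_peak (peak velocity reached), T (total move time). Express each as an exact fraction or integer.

(v_max)²/a_max = 50²/8 = 625/2
242 < 625/2 → triangular
v_peak = √(242·8) = √1936 = 44
t_a = 44/8 = 11/2; t_c = 0
T = 2·11/2 = 11

t_a=11/2 t_c=0 v_peak=44 T=11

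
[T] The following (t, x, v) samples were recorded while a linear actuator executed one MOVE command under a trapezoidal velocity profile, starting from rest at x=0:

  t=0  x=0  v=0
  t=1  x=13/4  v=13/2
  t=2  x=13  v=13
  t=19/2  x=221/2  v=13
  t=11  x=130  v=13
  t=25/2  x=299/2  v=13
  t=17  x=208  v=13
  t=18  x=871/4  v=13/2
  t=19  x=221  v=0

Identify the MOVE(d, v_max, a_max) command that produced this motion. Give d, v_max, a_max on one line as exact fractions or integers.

final state: t=19, x=221, v=0 → d = 221
a_max = (13/2−0)/(1−0) = 13/2
max v = 13 over t∈[2,17] → v_max = 13
check: 13·(2+15) = 221 ✓

d=221 v_max=13 a_max=13/2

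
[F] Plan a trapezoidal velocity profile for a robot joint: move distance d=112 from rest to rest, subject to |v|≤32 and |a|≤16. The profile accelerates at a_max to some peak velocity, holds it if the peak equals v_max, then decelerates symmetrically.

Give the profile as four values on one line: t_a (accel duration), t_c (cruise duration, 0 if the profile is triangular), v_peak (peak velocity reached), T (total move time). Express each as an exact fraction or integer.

t_a=2 t_c=3/2 v_peak=32 T=11/2

vₘ²/aₘ = 32²/16 = 64
112 ≥ 64 so v_max reached
t_a = 32/16 = 2; v_peak = 32
d_cruise = 112 − 64 = 48; t_c = 48/32 = 3/2
T = 2·2 + 3/2 = 11/2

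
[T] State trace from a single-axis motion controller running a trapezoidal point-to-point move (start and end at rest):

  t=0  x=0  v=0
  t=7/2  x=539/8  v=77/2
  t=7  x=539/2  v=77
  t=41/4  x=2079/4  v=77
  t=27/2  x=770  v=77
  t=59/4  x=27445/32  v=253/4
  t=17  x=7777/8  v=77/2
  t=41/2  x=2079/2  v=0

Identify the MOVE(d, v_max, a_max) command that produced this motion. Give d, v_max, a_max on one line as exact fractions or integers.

d=2079/2 v_max=77 a_max=11

final state: t=41/2, x=2079/2, v=0 → d = 2079/2
a_max = (77/2−0)/(7/2−0) = 11
max v = 77 over t∈[7,27/2] → v_max = 77
check: 77·(7+13/2) = 2079/2 ✓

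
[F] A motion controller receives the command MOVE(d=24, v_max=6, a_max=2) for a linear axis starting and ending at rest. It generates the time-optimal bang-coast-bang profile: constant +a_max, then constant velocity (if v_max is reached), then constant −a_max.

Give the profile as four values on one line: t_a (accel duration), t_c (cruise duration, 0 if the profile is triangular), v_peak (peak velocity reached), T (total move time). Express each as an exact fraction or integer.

(v_max)²/a_max = 6²/2 = 18
24 ≥ 18 ⇒ cruise phase
t_a = 6/2 = 3; v_peak = 6
d_cruise = 24 − 18 = 6; t_c = 6/6 = 1
T = 2·3 + 1 = 7

t_a=3 t_c=1 v_peak=6 T=7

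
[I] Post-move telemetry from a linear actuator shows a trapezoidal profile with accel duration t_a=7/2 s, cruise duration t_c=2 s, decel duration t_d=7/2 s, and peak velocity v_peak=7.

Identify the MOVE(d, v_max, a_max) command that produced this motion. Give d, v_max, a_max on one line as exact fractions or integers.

a_max = 7/(7/2) = 2
d_a = ½·7·7/2 = 49/4; d_c = 7·2 = 14
d = 2·49/4 + 14 = 77/2
t_c = 2 > 0 → v_max = v_peak = 7

d=77/2 v_max=7 a_max=2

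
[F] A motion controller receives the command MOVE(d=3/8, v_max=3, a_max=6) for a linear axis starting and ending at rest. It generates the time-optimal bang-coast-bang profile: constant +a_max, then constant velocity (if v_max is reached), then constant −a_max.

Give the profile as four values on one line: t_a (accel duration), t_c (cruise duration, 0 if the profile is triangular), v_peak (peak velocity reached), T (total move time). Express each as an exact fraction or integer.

t_a=1/4 t_c=0 v_peak=3/2 T=1/2

vₘ²/aₘ = 3²/6 = 3/2
3/8 < 3/2 → triangular
v_peak = √(3/8·6) = √(9/4) = 3/2
t_a = (3/2)/6 = 1/4; t_c = 0
T = 2·1/4 = 1/2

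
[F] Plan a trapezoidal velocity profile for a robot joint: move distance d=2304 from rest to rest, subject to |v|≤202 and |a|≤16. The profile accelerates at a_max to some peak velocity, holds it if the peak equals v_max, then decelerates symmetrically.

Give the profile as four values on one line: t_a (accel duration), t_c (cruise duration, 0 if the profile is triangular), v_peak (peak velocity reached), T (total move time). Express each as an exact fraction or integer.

t_a=12 t_c=0 v_peak=192 T=24

vₘ²/aₘ = 202²/16 = 10201/4
2304 < 10201/4 ⇒ no cruise
v_peak = √(2304·16) = √36864 = 192
t_a = 192/16 = 12; t_c = 0
T = 2·12 = 24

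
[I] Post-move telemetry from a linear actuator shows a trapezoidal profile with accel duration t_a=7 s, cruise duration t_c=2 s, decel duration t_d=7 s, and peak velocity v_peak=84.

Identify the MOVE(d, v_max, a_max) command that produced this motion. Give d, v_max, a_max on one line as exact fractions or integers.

a_max = 84/7 = 12
d_a = ½·84·7 = 294; d_c = 84·2 = 168
d = 2·294 + 168 = 756
t_c = 2 > 0 → v_max = v_peak = 84

d=756 v_max=84 a_max=12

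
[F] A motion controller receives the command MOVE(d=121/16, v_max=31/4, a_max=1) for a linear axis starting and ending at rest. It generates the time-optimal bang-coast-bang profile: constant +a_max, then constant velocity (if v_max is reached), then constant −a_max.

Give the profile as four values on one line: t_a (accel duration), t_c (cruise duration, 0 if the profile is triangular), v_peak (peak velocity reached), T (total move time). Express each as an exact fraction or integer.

v_max²/a_max = (31/4)²/1 = 961/16
121/16 < 961/16 so t_c = 0
v_peak = √(121/16·1) = √(121/16) = 11/4
t_a = (11/4)/1 = 11/4; t_c = 0
T = 2·11/4 = 11/2

t_a=11/4 t_c=0 v_peak=11/4 T=11/2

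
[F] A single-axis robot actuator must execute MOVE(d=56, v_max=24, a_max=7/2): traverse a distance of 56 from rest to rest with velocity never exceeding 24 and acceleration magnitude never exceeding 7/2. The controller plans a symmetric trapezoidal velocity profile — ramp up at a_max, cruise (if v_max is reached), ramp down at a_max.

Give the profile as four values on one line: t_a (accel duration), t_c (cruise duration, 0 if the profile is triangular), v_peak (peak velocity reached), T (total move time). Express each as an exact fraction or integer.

v_max²/a_max = 24²/(7/2) = 1152/7
56 < 1152/7 → triangular
v_peak = √(56·7/2) = √196 = 14
t_a = 14/(7/2) = 4; t_c = 0
T = 2·4 = 8

t_a=4 t_c=0 v_peak=14 T=8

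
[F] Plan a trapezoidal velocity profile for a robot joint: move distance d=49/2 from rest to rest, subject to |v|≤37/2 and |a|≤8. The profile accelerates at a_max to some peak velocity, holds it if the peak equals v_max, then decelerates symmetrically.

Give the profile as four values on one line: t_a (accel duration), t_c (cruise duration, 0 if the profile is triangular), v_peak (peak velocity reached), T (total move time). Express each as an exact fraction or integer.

v_max²/a_max = (37/2)²/8 = 1369/32
49/2 < 1369/32 ⇒ no cruise
v_peak = √(49/2·8) = √196 = 14
t_a = 14/8 = 7/4; t_c = 0
T = 2·7/4 = 7/2

t_a=7/4 t_c=0 v_peak=14 T=7/2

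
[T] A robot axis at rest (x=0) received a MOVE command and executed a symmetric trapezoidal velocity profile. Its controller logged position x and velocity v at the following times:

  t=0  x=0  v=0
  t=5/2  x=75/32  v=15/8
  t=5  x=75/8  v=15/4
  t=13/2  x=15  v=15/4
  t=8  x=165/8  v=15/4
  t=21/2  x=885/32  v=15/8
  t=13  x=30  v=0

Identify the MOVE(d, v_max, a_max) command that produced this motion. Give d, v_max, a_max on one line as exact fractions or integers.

d=30 v_max=15/4 a_max=3/4

final state: t=13, x=30, v=0 → d = 30
a_max = (15/8−0)/(5/2−0) = 3/4
max v = 15/4 over t∈[5,8] → v_max = 15/4
check: 15/4·(5+3) = 30 ✓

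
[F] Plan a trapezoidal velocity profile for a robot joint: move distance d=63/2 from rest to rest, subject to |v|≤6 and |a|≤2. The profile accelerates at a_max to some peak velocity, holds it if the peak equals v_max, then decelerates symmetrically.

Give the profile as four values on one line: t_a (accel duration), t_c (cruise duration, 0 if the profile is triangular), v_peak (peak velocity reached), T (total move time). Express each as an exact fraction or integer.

(v_max)²/a_max = 6²/2 = 18
63/2 ≥ 18 → trapezoidal
t_a = 6/2 = 3; v_peak = 6
d_cruise = 63/2 − 18 = 27/2; t_c = (27/2)/6 = 9/4
T = 2·3 + 9/4 = 33/4

t_a=3 t_c=9/4 v_peak=6 T=33/4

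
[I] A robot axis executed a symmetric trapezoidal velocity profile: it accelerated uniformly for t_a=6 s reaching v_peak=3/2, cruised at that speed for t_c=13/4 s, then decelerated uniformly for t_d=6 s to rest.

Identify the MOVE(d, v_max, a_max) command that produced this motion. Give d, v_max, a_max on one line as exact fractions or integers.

d=111/8 v_max=3/2 a_max=1/4

a_max = (3/2)/6 = 1/4
d_a = ½·3/2·6 = 9/2; d_c = 3/2·13/4 = 39/8
d = 2·9/2 + 39/8 = 111/8
t_c = 13/4 > 0 → v_max = v_peak = 3/2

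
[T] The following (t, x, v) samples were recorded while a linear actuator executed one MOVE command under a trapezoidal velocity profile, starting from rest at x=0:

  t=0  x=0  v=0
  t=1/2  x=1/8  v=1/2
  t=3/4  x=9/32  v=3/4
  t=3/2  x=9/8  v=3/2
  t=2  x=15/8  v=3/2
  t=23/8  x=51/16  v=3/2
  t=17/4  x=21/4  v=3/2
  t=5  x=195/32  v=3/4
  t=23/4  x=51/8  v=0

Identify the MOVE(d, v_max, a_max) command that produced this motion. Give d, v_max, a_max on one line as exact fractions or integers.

final state: t=23/4, x=51/8, v=0 → d = 51/8
a_max = (1/2−0)/(1/2−0) = 1
max v = 3/2 over t∈[3/2,17/4] → v_max = 3/2
check: 3/2·(3/2+11/4) = 51/8 ✓

d=51/8 v_max=3/2 a_max=1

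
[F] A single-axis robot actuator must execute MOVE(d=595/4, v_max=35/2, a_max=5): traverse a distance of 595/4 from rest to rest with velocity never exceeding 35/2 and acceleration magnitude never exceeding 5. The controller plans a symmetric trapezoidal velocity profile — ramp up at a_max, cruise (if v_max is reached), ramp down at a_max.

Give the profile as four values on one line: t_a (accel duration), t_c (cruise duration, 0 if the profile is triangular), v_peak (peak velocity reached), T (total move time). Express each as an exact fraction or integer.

t_a=7/2 t_c=5 v_peak=35/2 T=12

v_max²/a_max = (35/2)²/5 = 245/4
595/4 ≥ 245/4 ⇒ cruise phase
t_a = (35/2)/5 = 7/2; v_peak = 35/2
d_cruise = 595/4 − 245/4 = 175/2; t_c = (175/2)/(35/2) = 5
T = 2·7/2 + 5 = 12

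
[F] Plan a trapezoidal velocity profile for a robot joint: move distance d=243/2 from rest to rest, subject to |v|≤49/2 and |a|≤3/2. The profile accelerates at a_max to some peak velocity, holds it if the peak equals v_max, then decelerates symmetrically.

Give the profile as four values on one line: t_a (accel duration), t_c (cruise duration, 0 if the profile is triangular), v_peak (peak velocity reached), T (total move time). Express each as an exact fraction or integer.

t_a=9 t_c=0 v_peak=27/2 T=18

vₘ²/aₘ = (49/2)²/(3/2) = 2401/6
243/2 < 2401/6 ⇒ no cruise
v_peak = √(243/2·3/2) = √(729/4) = 27/2
t_a = (27/2)/(3/2) = 9; t_c = 0
T = 2·9 = 18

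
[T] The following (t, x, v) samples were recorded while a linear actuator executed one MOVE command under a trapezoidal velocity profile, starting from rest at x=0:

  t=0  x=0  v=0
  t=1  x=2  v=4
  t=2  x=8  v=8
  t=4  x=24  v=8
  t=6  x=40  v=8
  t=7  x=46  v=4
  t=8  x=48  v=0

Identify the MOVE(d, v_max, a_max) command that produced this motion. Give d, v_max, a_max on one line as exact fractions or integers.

final state: t=8, x=48, v=0 → d = 48
a_max = (4−0)/(1−0) = 4
max v = 8 over t∈[2,6] → v_max = 8
check: 8·(2+4) = 48 ✓

d=48 v_max=8 a_max=4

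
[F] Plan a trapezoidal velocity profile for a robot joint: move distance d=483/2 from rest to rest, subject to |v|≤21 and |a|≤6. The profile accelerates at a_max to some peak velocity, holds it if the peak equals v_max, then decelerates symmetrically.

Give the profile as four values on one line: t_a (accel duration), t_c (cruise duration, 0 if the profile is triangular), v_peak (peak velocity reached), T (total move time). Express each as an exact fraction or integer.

t_a=7/2 t_c=8 v_peak=21 T=15

(v_max)²/a_max = 21²/6 = 147/2
483/2 ≥ 147/2 ⇒ cruise phase
t_a = 21/6 = 7/2; v_peak = 21
d_cruise = 483/2 − 147/2 = 168; t_c = 168/21 = 8
T = 2·7/2 + 8 = 15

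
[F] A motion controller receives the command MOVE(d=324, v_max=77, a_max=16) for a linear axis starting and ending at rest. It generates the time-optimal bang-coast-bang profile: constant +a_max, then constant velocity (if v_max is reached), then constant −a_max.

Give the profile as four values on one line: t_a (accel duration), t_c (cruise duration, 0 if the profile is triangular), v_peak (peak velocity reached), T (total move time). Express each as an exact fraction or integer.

t_a=9/2 t_c=0 v_peak=72 T=9

(v_max)²/a_max = 77²/16 = 5929/16
324 < 5929/16 → triangular
v_peak = √(324·16) = √5184 = 72
t_a = 72/16 = 9/2; t_c = 0
T = 2·9/2 = 9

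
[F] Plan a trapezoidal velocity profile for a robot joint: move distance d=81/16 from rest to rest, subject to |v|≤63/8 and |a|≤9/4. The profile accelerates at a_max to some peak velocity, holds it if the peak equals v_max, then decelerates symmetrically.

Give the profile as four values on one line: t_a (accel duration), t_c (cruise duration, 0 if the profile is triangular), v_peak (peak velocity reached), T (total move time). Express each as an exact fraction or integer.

t_a=3/2 t_c=0 v_peak=27/8 T=3

vₘ²/aₘ = (63/8)²/(9/4) = 441/16
81/16 < 441/16 so t_c = 0
v_peak = √(81/16·9/4) = √(729/64) = 27/8
t_a = (27/8)/(9/4) = 3/2; t_c = 0
T = 2·3/2 = 3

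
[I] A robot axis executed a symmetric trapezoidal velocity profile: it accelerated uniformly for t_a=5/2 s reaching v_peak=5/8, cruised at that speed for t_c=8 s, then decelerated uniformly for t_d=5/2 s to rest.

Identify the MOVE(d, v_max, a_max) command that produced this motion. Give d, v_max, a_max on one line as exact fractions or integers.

d=105/16 v_max=5/8 a_max=1/4

a_max = (5/8)/(5/2) = 1/4
d_a = ½·5/8·5/2 = 25/32; d_c = 5/8·8 = 5
d = 2·25/32 + 5 = 105/16
t_c = 8 > 0 so v_max = 5/8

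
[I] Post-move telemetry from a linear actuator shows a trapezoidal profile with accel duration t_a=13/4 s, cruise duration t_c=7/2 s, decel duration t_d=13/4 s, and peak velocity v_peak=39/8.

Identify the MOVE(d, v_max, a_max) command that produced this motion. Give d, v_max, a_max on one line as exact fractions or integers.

d=1053/32 v_max=39/8 a_max=3/2

a_max = (39/8)/(13/4) = 3/2
d_a = ½·39/8·13/4 = 507/64; d_c = 39/8·7/2 = 273/16
d = 2·507/64 + 273/16 = 1053/32
t_c = 7/2 > 0 → v_max = v_peak = 39/8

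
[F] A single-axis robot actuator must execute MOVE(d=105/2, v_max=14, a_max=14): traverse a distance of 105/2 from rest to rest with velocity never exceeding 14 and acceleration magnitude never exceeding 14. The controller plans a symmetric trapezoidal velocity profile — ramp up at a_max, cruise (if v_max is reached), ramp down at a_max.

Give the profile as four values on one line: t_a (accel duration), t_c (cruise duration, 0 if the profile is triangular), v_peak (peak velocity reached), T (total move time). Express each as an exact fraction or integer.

t_a=1 t_c=11/4 v_peak=14 T=19/4

vₘ²/aₘ = 14²/14 = 14
105/2 ≥ 14 ⇒ cruise phase
t_a = 14/14 = 1; v_peak = 14
d_cruise = 105/2 − 14 = 77/2; t_c = (77/2)/14 = 11/4
T = 2·1 + 11/4 = 19/4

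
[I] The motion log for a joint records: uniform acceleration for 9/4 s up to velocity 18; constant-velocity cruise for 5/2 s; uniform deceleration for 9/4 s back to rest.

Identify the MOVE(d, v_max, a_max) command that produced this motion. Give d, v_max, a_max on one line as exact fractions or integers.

d=171/2 v_max=18 a_max=8

a_max = 18/(9/4) = 8
d_a = ½·18·9/4 = 81/4; d_c = 18·5/2 = 45
d = 2·81/4 + 45 = 171/2
t_c = 5/2 > 0 → v_max = v_peak = 18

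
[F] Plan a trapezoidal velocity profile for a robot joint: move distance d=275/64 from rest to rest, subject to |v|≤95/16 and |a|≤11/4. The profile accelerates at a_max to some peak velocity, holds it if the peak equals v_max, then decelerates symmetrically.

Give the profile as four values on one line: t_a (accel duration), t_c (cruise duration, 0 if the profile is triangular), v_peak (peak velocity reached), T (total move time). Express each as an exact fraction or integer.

t_a=5/4 t_c=0 v_peak=55/16 T=5/2

(v_max)²/a_max = (95/16)²/(11/4) = 9025/704
275/64 < 9025/704 ⇒ no cruise
v_peak = √(275/64·11/4) = √(3025/256) = 55/16
t_a = (55/16)/(11/4) = 5/4; t_c = 0
T = 2·5/4 = 5/2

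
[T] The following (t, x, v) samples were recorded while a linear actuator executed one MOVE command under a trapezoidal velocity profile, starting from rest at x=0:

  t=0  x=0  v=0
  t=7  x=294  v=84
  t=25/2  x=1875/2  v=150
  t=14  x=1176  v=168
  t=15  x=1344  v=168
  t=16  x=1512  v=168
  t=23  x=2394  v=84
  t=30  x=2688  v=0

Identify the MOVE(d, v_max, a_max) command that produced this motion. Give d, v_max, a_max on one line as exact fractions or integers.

final state: t=30, x=2688, v=0 → d = 2688
a_max = (84−0)/(7−0) = 12
max v = 168 over t∈[14,16] → v_max = 168
check: 168·(14+2) = 2688 ✓

d=2688 v_max=168 a_max=12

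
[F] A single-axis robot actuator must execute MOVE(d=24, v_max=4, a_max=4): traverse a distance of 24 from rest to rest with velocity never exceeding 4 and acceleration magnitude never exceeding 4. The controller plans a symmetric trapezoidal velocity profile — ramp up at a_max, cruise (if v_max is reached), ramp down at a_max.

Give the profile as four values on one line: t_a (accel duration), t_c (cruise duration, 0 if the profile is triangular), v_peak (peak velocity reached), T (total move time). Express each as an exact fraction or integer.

t_a=1 t_c=5 v_peak=4 T=7

(v_max)²/a_max = 4²/4 = 4
24 ≥ 4 → trapezoidal
t_a = 4/4 = 1; v_peak = 4
d_cruise = 24 − 4 = 20; t_c = 20/4 = 5
T = 2·1 + 5 = 7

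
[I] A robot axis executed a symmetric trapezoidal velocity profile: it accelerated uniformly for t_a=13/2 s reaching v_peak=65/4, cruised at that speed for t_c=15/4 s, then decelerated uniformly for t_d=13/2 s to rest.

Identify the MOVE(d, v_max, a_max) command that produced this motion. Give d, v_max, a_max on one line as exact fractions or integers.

a_max = (65/4)/(13/2) = 5/2
d_a = ½·65/4·13/2 = 845/16; d_c = 65/4·15/4 = 975/16
d = 2·845/16 + 975/16 = 2665/16
t_c = 15/4 > 0 so v_max = 65/4

d=2665/16 v_max=65/4 a_max=5/2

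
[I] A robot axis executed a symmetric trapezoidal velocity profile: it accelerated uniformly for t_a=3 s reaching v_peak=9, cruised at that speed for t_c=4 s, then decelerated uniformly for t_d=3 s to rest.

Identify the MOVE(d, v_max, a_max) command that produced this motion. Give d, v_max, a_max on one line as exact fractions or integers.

a_max = 9/3 = 3
d_a = ½·9·3 = 27/2; d_c = 9·4 = 36
d = 2·27/2 + 36 = 63
t_c = 4 > 0 ⇒ limit active, v_max = 9

d=63 v_max=9 a_max=3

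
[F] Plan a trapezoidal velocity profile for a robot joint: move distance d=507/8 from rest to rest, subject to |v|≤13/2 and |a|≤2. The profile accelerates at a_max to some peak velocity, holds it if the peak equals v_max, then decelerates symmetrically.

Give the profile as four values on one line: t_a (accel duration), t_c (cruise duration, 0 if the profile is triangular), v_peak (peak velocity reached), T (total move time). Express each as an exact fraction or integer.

(v_max)²/a_max = (13/2)²/2 = 169/8
507/8 ≥ 169/8 → trapezoidal
t_a = (13/2)/2 = 13/4; v_peak = 13/2
d_cruise = 507/8 − 169/8 = 169/4; t_c = (169/4)/(13/2) = 13/2
T = 2·13/4 + 13/2 = 13

t_a=13/4 t_c=13/2 v_peak=13/2 T=13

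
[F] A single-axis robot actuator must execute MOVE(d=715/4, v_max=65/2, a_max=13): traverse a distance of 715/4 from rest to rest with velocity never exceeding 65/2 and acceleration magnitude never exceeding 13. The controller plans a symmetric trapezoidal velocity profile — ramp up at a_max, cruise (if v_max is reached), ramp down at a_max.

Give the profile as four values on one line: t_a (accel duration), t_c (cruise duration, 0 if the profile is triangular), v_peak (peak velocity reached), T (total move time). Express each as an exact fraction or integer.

t_a=5/2 t_c=3 v_peak=65/2 T=8

(v_max)²/a_max = (65/2)²/13 = 325/4
715/4 ≥ 325/4 → trapezoidal
t_a = (65/2)/13 = 5/2; v_peak = 65/2
d_cruise = 715/4 − 325/4 = 195/2; t_c = (195/2)/(65/2) = 3
T = 2·5/2 + 3 = 8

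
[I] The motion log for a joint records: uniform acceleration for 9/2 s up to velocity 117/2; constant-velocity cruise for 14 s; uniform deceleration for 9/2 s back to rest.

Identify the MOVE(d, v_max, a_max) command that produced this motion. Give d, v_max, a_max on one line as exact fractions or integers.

d=4329/4 v_max=117/2 a_max=13

a_max = (117/2)/(9/2) = 13
d_a = ½·117/2·9/2 = 1053/8; d_c = 117/2·14 = 819
d = 2·1053/8 + 819 = 4329/4
t_c = 14 > 0 so v_max = 117/2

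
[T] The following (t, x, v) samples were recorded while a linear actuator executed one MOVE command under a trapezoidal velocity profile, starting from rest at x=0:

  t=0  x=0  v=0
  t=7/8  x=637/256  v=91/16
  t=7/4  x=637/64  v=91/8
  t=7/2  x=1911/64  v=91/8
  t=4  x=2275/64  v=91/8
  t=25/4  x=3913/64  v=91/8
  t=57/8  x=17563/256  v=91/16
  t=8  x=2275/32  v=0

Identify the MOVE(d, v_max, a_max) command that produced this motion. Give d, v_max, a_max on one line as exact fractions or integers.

d=2275/32 v_max=91/8 a_max=13/2

final state: t=8, x=2275/32, v=0 → d = 2275/32
a_max = (91/16−0)/(7/8−0) = 13/2
max v = 91/8 over t∈[7/4,25/4] → v_max = 91/8
check: 91/8·(7/4+9/2) = 2275/32 ✓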